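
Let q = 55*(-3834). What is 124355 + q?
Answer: -86515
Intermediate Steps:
q = -210870
124355 + q = 124355 - 210870 = -86515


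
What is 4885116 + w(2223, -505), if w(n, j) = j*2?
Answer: 4884106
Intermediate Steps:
w(n, j) = 2*j
4885116 + w(2223, -505) = 4885116 + 2*(-505) = 4885116 - 1010 = 4884106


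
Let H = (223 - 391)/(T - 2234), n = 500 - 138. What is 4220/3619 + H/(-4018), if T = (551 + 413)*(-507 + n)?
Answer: 4095209346/3511982551 ≈ 1.1661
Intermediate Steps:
n = 362
T = -139780 (T = (551 + 413)*(-507 + 362) = 964*(-145) = -139780)
H = 28/23669 (H = (223 - 391)/(-139780 - 2234) = -168/(-142014) = -168*(-1/142014) = 28/23669 ≈ 0.0011830)
4220/3619 + H/(-4018) = 4220/3619 + (28/23669)/(-4018) = 4220*(1/3619) + (28/23669)*(-1/4018) = 4220/3619 - 2/6793003 = 4095209346/3511982551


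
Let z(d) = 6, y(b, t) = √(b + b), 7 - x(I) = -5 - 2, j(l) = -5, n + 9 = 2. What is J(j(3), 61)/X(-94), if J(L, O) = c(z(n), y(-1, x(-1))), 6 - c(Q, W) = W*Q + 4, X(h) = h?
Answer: -1/47 + 3*I*√2/47 ≈ -0.021277 + 0.090269*I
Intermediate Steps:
n = -7 (n = -9 + 2 = -7)
x(I) = 14 (x(I) = 7 - (-5 - 2) = 7 - 1*(-7) = 7 + 7 = 14)
y(b, t) = √2*√b (y(b, t) = √(2*b) = √2*√b)
c(Q, W) = 2 - Q*W (c(Q, W) = 6 - (W*Q + 4) = 6 - (Q*W + 4) = 6 - (4 + Q*W) = 6 + (-4 - Q*W) = 2 - Q*W)
J(L, O) = 2 - 6*I*√2 (J(L, O) = 2 - 1*6*√2*√(-1) = 2 - 1*6*√2*I = 2 - 1*6*I*√2 = 2 - 6*I*√2)
J(j(3), 61)/X(-94) = (2 - 6*I*√2)/(-94) = (2 - 6*I*√2)*(-1/94) = -1/47 + 3*I*√2/47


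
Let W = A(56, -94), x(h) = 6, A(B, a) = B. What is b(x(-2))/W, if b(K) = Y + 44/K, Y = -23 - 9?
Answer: -37/84 ≈ -0.44048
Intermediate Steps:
Y = -32
W = 56
b(K) = -32 + 44/K
b(x(-2))/W = (-32 + 44/6)/56 = (-32 + 44*(⅙))*(1/56) = (-32 + 22/3)*(1/56) = -74/3*1/56 = -37/84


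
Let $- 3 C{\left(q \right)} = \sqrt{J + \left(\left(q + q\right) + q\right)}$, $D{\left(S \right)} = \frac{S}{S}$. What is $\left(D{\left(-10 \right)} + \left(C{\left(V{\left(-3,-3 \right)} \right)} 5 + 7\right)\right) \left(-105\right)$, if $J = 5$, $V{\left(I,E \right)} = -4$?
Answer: $-840 + 175 i \sqrt{7} \approx -840.0 + 463.01 i$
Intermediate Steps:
$D{\left(S \right)} = 1$
$C{\left(q \right)} = - \frac{\sqrt{5 + 3 q}}{3}$ ($C{\left(q \right)} = - \frac{\sqrt{5 + \left(\left(q + q\right) + q\right)}}{3} = - \frac{\sqrt{5 + \left(2 q + q\right)}}{3} = - \frac{\sqrt{5 + 3 q}}{3}$)
$\left(D{\left(-10 \right)} + \left(C{\left(V{\left(-3,-3 \right)} \right)} 5 + 7\right)\right) \left(-105\right) = \left(1 + \left(- \frac{\sqrt{5 + 3 \left(-4\right)}}{3} \cdot 5 + 7\right)\right) \left(-105\right) = \left(1 + \left(- \frac{\sqrt{5 - 12}}{3} \cdot 5 + 7\right)\right) \left(-105\right) = \left(1 + \left(- \frac{\sqrt{-7}}{3} \cdot 5 + 7\right)\right) \left(-105\right) = \left(1 + \left(- \frac{i \sqrt{7}}{3} \cdot 5 + 7\right)\right) \left(-105\right) = \left(1 + \left(- \frac{5 i \sqrt{7}}{3} + 7\right)\right) \left(-105\right) = \left(1 + \left(7 - \frac{5 i \sqrt{7}}{3}\right)\right) \left(-105\right) = \left(8 - \frac{5 i \sqrt{7}}{3}\right) \left(-105\right) = -840 + 175 i \sqrt{7}$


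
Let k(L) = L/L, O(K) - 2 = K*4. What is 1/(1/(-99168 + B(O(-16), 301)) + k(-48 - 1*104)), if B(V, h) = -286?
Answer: 99454/99453 ≈ 1.0000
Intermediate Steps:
O(K) = 2 + 4*K (O(K) = 2 + K*4 = 2 + 4*K)
k(L) = 1
1/(1/(-99168 + B(O(-16), 301)) + k(-48 - 1*104)) = 1/(1/(-99168 - 286) + 1) = 1/(1/(-99454) + 1) = 1/(-1/99454 + 1) = 1/(99453/99454) = 99454/99453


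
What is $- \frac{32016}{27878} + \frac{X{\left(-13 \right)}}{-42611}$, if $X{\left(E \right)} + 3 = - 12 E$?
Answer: $- \frac{684249555}{593954729} \approx -1.152$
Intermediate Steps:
$X{\left(E \right)} = -3 - 12 E$
$- \frac{32016}{27878} + \frac{X{\left(-13 \right)}}{-42611} = - \frac{32016}{27878} + \frac{-3 - -156}{-42611} = \left(-32016\right) \frac{1}{27878} + \left(-3 + 156\right) \left(- \frac{1}{42611}\right) = - \frac{16008}{13939} + 153 \left(- \frac{1}{42611}\right) = - \frac{16008}{13939} - \frac{153}{42611} = - \frac{684249555}{593954729}$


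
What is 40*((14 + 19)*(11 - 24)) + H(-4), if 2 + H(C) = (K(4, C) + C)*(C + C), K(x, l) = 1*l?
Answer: -17098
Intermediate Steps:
K(x, l) = l
H(C) = -2 + 4*C² (H(C) = -2 + (C + C)*(C + C) = -2 + (2*C)*(2*C) = -2 + 4*C²)
40*((14 + 19)*(11 - 24)) + H(-4) = 40*((14 + 19)*(11 - 24)) + (-2 + 4*(-4)²) = 40*(33*(-13)) + (-2 + 4*16) = 40*(-429) + (-2 + 64) = -17160 + 62 = -17098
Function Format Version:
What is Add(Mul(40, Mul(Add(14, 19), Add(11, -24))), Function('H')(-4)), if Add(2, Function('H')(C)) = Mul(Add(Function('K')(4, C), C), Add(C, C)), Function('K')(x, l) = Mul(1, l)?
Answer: -17098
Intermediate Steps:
Function('K')(x, l) = l
Function('H')(C) = Add(-2, Mul(4, Pow(C, 2))) (Function('H')(C) = Add(-2, Mul(Add(C, C), Add(C, C))) = Add(-2, Mul(Mul(2, C), Mul(2, C))) = Add(-2, Mul(4, Pow(C, 2))))
Add(Mul(40, Mul(Add(14, 19), Add(11, -24))), Function('H')(-4)) = Add(Mul(40, Mul(Add(14, 19), Add(11, -24))), Add(-2, Mul(4, Pow(-4, 2)))) = Add(Mul(40, Mul(33, -13)), Add(-2, Mul(4, 16))) = Add(Mul(40, -429), Add(-2, 64)) = Add(-17160, 62) = -17098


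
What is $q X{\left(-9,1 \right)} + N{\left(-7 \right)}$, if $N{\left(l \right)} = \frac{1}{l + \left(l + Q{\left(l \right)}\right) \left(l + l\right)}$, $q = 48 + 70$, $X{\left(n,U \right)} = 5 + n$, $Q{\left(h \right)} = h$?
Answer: $- \frac{89207}{189} \approx -471.99$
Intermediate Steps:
$q = 118$
$N{\left(l \right)} = \frac{1}{l + 4 l^{2}}$ ($N{\left(l \right)} = \frac{1}{l + \left(l + l\right) \left(l + l\right)} = \frac{1}{l + 2 l 2 l} = \frac{1}{l + 4 l^{2}}$)
$q X{\left(-9,1 \right)} + N{\left(-7 \right)} = 118 \left(5 - 9\right) + \frac{1}{\left(-7\right) \left(1 + 4 \left(-7\right)\right)} = 118 \left(-4\right) - \frac{1}{7 \left(1 - 28\right)} = -472 - \frac{1}{7 \left(-27\right)} = -472 - - \frac{1}{189} = -472 + \frac{1}{189} = - \frac{89207}{189}$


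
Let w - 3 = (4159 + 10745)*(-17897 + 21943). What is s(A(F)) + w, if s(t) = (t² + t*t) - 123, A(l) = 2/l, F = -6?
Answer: 542713178/9 ≈ 6.0301e+7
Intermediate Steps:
s(t) = -123 + 2*t² (s(t) = (t² + t²) - 123 = 2*t² - 123 = -123 + 2*t²)
w = 60301587 (w = 3 + (4159 + 10745)*(-17897 + 21943) = 3 + 14904*4046 = 3 + 60301584 = 60301587)
s(A(F)) + w = (-123 + 2*(2/(-6))²) + 60301587 = (-123 + 2*(2*(-⅙))²) + 60301587 = (-123 + 2*(-⅓)²) + 60301587 = (-123 + 2*(⅑)) + 60301587 = (-123 + 2/9) + 60301587 = -1105/9 + 60301587 = 542713178/9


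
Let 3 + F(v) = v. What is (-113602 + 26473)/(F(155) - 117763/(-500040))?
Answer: -43567985160/76123843 ≈ -572.33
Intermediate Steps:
F(v) = -3 + v
(-113602 + 26473)/(F(155) - 117763/(-500040)) = (-113602 + 26473)/((-3 + 155) - 117763/(-500040)) = -87129/(152 - 117763*(-1/500040)) = -87129/(152 + 117763/500040) = -87129/76123843/500040 = -87129*500040/76123843 = -43567985160/76123843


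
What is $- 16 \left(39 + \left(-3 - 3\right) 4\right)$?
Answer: $-240$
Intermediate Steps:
$- 16 \left(39 + \left(-3 - 3\right) 4\right) = - 16 \left(39 - 24\right) = \left(-16\right) 15 = -240$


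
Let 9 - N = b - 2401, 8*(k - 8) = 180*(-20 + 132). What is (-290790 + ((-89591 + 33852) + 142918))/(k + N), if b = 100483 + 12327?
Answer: 203611/107872 ≈ 1.8875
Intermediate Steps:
b = 112810
k = 2528 (k = 8 + (180*(-20 + 132))/8 = 8 + (180*112)/8 = 8 + (1/8)*20160 = 8 + 2520 = 2528)
N = -110400 (N = 9 - (112810 - 2401) = 9 - 1*110409 = 9 - 110409 = -110400)
(-290790 + ((-89591 + 33852) + 142918))/(k + N) = (-290790 + ((-89591 + 33852) + 142918))/(2528 - 110400) = (-290790 + (-55739 + 142918))/(-107872) = (-290790 + 87179)*(-1/107872) = -203611*(-1/107872) = 203611/107872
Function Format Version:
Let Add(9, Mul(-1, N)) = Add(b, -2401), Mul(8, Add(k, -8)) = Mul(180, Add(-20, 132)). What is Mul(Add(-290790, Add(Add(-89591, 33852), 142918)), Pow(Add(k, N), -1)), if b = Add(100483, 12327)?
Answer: Rational(203611, 107872) ≈ 1.8875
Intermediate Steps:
b = 112810
k = 2528 (k = Add(8, Mul(Rational(1, 8), Mul(180, Add(-20, 132)))) = Add(8, Mul(Rational(1, 8), Mul(180, 112))) = Add(8, Mul(Rational(1, 8), 20160)) = Add(8, 2520) = 2528)
N = -110400 (N = Add(9, Mul(-1, Add(112810, -2401))) = Add(9, Mul(-1, 110409)) = Add(9, -110409) = -110400)
Mul(Add(-290790, Add(Add(-89591, 33852), 142918)), Pow(Add(k, N), -1)) = Mul(Add(-290790, Add(Add(-89591, 33852), 142918)), Pow(Add(2528, -110400), -1)) = Mul(Add(-290790, Add(-55739, 142918)), Pow(-107872, -1)) = Mul(Add(-290790, 87179), Rational(-1, 107872)) = Mul(-203611, Rational(-1, 107872)) = Rational(203611, 107872)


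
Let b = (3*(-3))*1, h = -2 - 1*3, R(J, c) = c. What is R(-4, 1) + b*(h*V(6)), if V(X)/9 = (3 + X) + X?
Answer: 6076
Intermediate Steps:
V(X) = 27 + 18*X (V(X) = 9*((3 + X) + X) = 9*(3 + 2*X) = 27 + 18*X)
h = -5 (h = -2 - 3 = -5)
b = -9 (b = -9*1 = -9)
R(-4, 1) + b*(h*V(6)) = 1 - (-45)*(27 + 18*6) = 1 - (-45)*(27 + 108) = 1 - (-45)*135 = 1 - 9*(-675) = 1 + 6075 = 6076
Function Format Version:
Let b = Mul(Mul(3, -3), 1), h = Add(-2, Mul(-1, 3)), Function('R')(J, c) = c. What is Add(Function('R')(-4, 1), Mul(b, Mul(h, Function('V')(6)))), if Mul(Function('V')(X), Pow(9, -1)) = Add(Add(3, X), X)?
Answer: 6076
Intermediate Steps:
Function('V')(X) = Add(27, Mul(18, X)) (Function('V')(X) = Mul(9, Add(Add(3, X), X)) = Mul(9, Add(3, Mul(2, X))) = Add(27, Mul(18, X)))
h = -5 (h = Add(-2, -3) = -5)
b = -9 (b = Mul(-9, 1) = -9)
Add(Function('R')(-4, 1), Mul(b, Mul(h, Function('V')(6)))) = Add(1, Mul(-9, Mul(-5, Add(27, Mul(18, 6))))) = Add(1, Mul(-9, Mul(-5, Add(27, 108)))) = Add(1, Mul(-9, Mul(-5, 135))) = Add(1, Mul(-9, -675)) = Add(1, 6075) = 6076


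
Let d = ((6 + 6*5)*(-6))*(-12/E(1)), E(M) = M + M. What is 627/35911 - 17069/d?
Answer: -612152267/46540656 ≈ -13.153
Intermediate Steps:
E(M) = 2*M
d = 1296 (d = ((6 + 6*5)*(-6))*(-12/(2*1)) = ((6 + 30)*(-6))*(-12/2) = (36*(-6))*(-12*½) = -216*(-6) = 1296)
627/35911 - 17069/d = 627/35911 - 17069/1296 = -612152267/46540656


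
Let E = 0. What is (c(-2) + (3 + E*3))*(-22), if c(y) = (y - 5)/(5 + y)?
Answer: -44/3 ≈ -14.667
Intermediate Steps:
c(y) = (-5 + y)/(5 + y)
(c(-2) + (3 + E*3))*(-22) = ((-5 - 2)/(5 - 2) + (3 + 0*3))*(-22) = (-7/3 + (3 + 0))*(-22) = ((1/3)*(-7) + 3)*(-22) = (-7/3 + 3)*(-22) = (2/3)*(-22) = -44/3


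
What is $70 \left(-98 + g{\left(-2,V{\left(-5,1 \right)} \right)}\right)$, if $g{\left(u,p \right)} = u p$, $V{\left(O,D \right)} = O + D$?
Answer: $-6300$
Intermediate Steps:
$V{\left(O,D \right)} = D + O$
$g{\left(u,p \right)} = p u$
$70 \left(-98 + g{\left(-2,V{\left(-5,1 \right)} \right)}\right) = 70 \left(-98 + \left(1 - 5\right) \left(-2\right)\right) = 70 \left(-98 - -8\right) = 70 \left(-98 + 8\right) = 70 \left(-90\right) = -6300$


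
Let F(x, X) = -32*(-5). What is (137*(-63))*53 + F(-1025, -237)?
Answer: -457283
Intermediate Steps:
F(x, X) = 160
(137*(-63))*53 + F(-1025, -237) = (137*(-63))*53 + 160 = -8631*53 + 160 = -457443 + 160 = -457283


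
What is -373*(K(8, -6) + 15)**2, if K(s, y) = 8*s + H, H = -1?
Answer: -2269332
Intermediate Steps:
K(s, y) = -1 + 8*s (K(s, y) = 8*s - 1 = -1 + 8*s)
-373*(K(8, -6) + 15)**2 = -373*((-1 + 8*8) + 15)**2 = -373*((-1 + 64) + 15)**2 = -373*(63 + 15)**2 = -373*78**2 = -373*6084 = -2269332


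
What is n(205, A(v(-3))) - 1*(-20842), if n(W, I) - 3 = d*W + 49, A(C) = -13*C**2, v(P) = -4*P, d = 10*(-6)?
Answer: 8594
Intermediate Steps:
d = -60
n(W, I) = 52 - 60*W (n(W, I) = 3 + (-60*W + 49) = 3 + (49 - 60*W) = 52 - 60*W)
n(205, A(v(-3))) - 1*(-20842) = (52 - 60*205) - 1*(-20842) = (52 - 12300) + 20842 = -12248 + 20842 = 8594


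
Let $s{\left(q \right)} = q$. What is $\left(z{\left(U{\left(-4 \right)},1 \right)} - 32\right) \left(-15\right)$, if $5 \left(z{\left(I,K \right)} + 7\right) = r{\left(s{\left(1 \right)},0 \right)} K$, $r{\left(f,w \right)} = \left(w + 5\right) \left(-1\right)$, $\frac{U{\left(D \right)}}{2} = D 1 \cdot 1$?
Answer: $600$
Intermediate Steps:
$U{\left(D \right)} = 2 D$ ($U{\left(D \right)} = 2 D 1 \cdot 1 = 2 D 1 = 2 D$)
$r{\left(f,w \right)} = -5 - w$ ($r{\left(f,w \right)} = \left(5 + w\right) \left(-1\right) = -5 - w$)
$z{\left(I,K \right)} = -7 - K$ ($z{\left(I,K \right)} = -7 + \frac{\left(-5 - 0\right) K}{5} = -7 + \frac{\left(-5 + 0\right) K}{5} = -7 + \frac{\left(-5\right) K}{5} = -7 - K$)
$\left(z{\left(U{\left(-4 \right)},1 \right)} - 32\right) \left(-15\right) = \left(\left(-7 - 1\right) - 32\right) \left(-15\right) = \left(-8 - 32\right) \left(-15\right) = \left(-40\right) \left(-15\right) = 600$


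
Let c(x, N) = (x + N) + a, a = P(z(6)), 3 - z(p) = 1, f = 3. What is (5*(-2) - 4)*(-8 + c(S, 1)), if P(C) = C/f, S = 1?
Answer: 224/3 ≈ 74.667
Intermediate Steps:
z(p) = 2 (z(p) = 3 - 1*1 = 3 - 1 = 2)
P(C) = C/3
a = 2/3 (a = (1/3)*2 = 2/3 ≈ 0.66667)
c(x, N) = 2/3 + N + x (c(x, N) = (x + N) + 2/3 = (N + x) + 2/3 = 2/3 + N + x)
(5*(-2) - 4)*(-8 + c(S, 1)) = (5*(-2) - 4)*(-8 + (2/3 + 1 + 1)) = (-10 - 4)*(-8 + 8/3) = -14*(-16/3) = 224/3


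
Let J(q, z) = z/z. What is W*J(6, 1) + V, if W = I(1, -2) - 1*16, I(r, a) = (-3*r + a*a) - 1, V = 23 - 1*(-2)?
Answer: 9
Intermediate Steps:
V = 25 (V = 23 + 2 = 25)
J(q, z) = 1
I(r, a) = -1 + a² - 3*r (I(r, a) = (-3*r + a²) - 1 = (a² - 3*r) - 1 = -1 + a² - 3*r)
W = -16 (W = (-1 + (-2)² - 3*1) - 1*16 = (-1 + 4 - 3) - 16 = 0 - 16 = -16)
W*J(6, 1) + V = -16*1 + 25 = -16 + 25 = 9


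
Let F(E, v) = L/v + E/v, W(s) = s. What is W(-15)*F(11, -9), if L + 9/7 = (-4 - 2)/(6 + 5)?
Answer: 3530/231 ≈ 15.281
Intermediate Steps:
L = -141/77 (L = -9/7 + (-4 - 2)/(6 + 5) = -9/7 - 6/11 = -141/77 ≈ -1.8312)
F(E, v) = -141/(77*v) + E/v
W(-15)*F(11, -9) = -15*(-141/77 + 11)/(-9) = -(-5)*706/(3*77) = -15*(-706/693) = 3530/231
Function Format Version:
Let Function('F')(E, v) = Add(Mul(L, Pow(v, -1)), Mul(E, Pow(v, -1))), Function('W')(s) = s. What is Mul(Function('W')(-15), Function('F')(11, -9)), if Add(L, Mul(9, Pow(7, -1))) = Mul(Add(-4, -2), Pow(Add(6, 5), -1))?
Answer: Rational(3530, 231) ≈ 15.281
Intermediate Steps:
L = Rational(-141, 77) (L = Add(Rational(-9, 7), Mul(Add(-4, -2), Pow(Add(6, 5), -1))) = Add(Rational(-9, 7), Mul(-6, Pow(11, -1))) = Add(Rational(-9, 7), Mul(-6, Rational(1, 11))) = Add(Rational(-9, 7), Rational(-6, 11)) = Rational(-141, 77) ≈ -1.8312)
Function('F')(E, v) = Add(Mul(Rational(-141, 77), Pow(v, -1)), Mul(E, Pow(v, -1)))
Mul(Function('W')(-15), Function('F')(11, -9)) = Mul(-15, Mul(Pow(-9, -1), Add(Rational(-141, 77), 11))) = Mul(-15, Mul(Rational(-1, 9), Rational(706, 77))) = Mul(-15, Rational(-706, 693)) = Rational(3530, 231)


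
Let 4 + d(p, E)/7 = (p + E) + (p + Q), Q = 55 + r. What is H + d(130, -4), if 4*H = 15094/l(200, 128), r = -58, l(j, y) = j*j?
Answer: 139447547/80000 ≈ 1743.1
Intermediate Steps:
l(j, y) = j²
H = 7547/80000 (H = (15094/(200²))/4 = (15094/40000)/4 = (15094*(1/40000))/4 = (¼)*(7547/20000) = 7547/80000 ≈ 0.094337)
Q = -3 (Q = 55 - 58 = -3)
d(p, E) = -49 + 7*E + 14*p (d(p, E) = -28 + 7*((p + E) + (p - 3)) = -28 + 7*((E + p) + (-3 + p)) = -28 + 7*(-3 + E + 2*p) = -28 + (-21 + 7*E + 14*p) = -49 + 7*E + 14*p)
H + d(130, -4) = 7547/80000 + (-49 + 7*(-4) + 14*130) = 7547/80000 + (-49 - 28 + 1820) = 7547/80000 + 1743 = 139447547/80000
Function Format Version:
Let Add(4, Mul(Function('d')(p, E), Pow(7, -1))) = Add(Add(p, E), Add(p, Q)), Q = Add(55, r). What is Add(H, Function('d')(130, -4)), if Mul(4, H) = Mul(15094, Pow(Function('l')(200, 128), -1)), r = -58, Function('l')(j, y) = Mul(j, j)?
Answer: Rational(139447547, 80000) ≈ 1743.1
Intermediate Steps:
Function('l')(j, y) = Pow(j, 2)
H = Rational(7547, 80000) (H = Mul(Rational(1, 4), Mul(15094, Pow(Pow(200, 2), -1))) = Mul(Rational(1, 4), Mul(15094, Pow(40000, -1))) = Mul(Rational(1, 4), Mul(15094, Rational(1, 40000))) = Mul(Rational(1, 4), Rational(7547, 20000)) = Rational(7547, 80000) ≈ 0.094337)
Q = -3 (Q = Add(55, -58) = -3)
Function('d')(p, E) = Add(-49, Mul(7, E), Mul(14, p)) (Function('d')(p, E) = Add(-28, Mul(7, Add(Add(p, E), Add(p, -3)))) = Add(-28, Mul(7, Add(Add(E, p), Add(-3, p)))) = Add(-28, Mul(7, Add(-3, E, Mul(2, p)))) = Add(-28, Add(-21, Mul(7, E), Mul(14, p))) = Add(-49, Mul(7, E), Mul(14, p)))
Add(H, Function('d')(130, -4)) = Add(Rational(7547, 80000), Add(-49, Mul(7, -4), Mul(14, 130))) = Add(Rational(7547, 80000), Add(-49, -28, 1820)) = Add(Rational(7547, 80000), 1743) = Rational(139447547, 80000)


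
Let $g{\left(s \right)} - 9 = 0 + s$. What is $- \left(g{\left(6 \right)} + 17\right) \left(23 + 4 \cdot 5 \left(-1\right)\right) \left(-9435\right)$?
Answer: $905760$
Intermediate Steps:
$g{\left(s \right)} = 9 + s$ ($g{\left(s \right)} = 9 + \left(0 + s\right) = 9 + s$)
$- \left(g{\left(6 \right)} + 17\right) \left(23 + 4 \cdot 5 \left(-1\right)\right) \left(-9435\right) = - \left(\left(9 + 6\right) + 17\right) \left(23 + 4 \cdot 5 \left(-1\right)\right) \left(-9435\right) = - \left(15 + 17\right) \left(23 + 20 \left(-1\right)\right) \left(-9435\right) = - 32 \left(23 - 20\right) \left(-9435\right) = - 32 \cdot 3 \left(-9435\right) = - 96 \left(-9435\right) = \left(-1\right) \left(-905760\right) = 905760$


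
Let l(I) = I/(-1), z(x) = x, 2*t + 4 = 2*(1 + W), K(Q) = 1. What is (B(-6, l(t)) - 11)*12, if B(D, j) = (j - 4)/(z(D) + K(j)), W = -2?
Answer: -648/5 ≈ -129.60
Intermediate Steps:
t = -3 (t = -2 + (2*(1 - 2))/2 = -2 + (2*(-1))/2 = -2 + (½)*(-2) = -2 - 1 = -3)
l(I) = -I (l(I) = I*(-1) = -I)
B(D, j) = (-4 + j)/(1 + D) (B(D, j) = (j - 4)/(D + 1) = (-4 + j)/(1 + D))
(B(-6, l(t)) - 11)*12 = ((-4 - 1*(-3))/(1 - 6) - 11)*12 = ((-4 + 3)/(-5) - 11)*12 = (-⅕*(-1) - 11)*12 = (⅕ - 11)*12 = -54/5*12 = -648/5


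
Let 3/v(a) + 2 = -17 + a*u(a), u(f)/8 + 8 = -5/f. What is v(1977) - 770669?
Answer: -97556676706/126587 ≈ -7.7067e+5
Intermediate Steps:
u(f) = -64 - 40/f (u(f) = -64 + 8*(-5/f) = -64 - 40/f)
v(a) = 3/(-19 + a*(-64 - 40/a)) (v(a) = 3/(-2 + (-17 + a*(-64 - 40/a))) = 3/(-19 + a*(-64 - 40/a)))
v(1977) - 770669 = -3/(59 + 64*1977) - 770669 = -3/(59 + 126528) - 770669 = -3/126587 - 770669 = -97556676706/126587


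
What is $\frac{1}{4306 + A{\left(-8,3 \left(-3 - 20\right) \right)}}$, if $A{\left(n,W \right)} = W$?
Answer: $\frac{1}{4237} \approx 0.00023602$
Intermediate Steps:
$\frac{1}{4306 + A{\left(-8,3 \left(-3 - 20\right) \right)}} = \frac{1}{4306 + 3 \left(-3 - 20\right)} = \frac{1}{4306 + 3 \left(-23\right)} = \frac{1}{4306 - 69} = \frac{1}{4237}$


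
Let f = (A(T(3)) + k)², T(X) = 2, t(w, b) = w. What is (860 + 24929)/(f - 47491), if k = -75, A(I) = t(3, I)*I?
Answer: -25789/42730 ≈ -0.60353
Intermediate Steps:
A(I) = 3*I
f = 4761 (f = (3*2 - 75)² = (6 - 75)² = (-69)² = 4761)
(860 + 24929)/(f - 47491) = (860 + 24929)/(4761 - 47491) = 25789/(-42730) = 25789*(-1/42730) = -25789/42730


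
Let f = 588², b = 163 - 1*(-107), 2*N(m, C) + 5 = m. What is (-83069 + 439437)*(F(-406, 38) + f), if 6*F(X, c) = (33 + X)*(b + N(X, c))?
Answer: 121783151204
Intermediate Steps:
N(m, C) = -5/2 + m/2
b = 270 (b = 163 + 107 = 270)
f = 345744
F(X, c) = (33 + X)*(535/2 + X/2)/6 (F(X, c) = ((33 + X)*(270 + (-5/2 + X/2)))/6 = ((33 + X)*(535/2 + X/2))/6 = (33 + X)*(535/2 + X/2)/6)
(-83069 + 439437)*(F(-406, 38) + f) = (-83069 + 439437)*((5885/4 + (1/12)*(-406)² + (142/3)*(-406)) + 345744) = 356368*((5885/4 + (1/12)*164836 - 57652/3) + 345744) = 356368*((5885/4 + 41209/3 - 57652/3) + 345744) = 356368*(-16039/4 + 345744) = 356368*(1366937/4) = 121783151204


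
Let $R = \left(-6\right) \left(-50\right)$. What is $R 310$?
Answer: $93000$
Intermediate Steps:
$R = 300$
$R 310 = 300 \cdot 310 = 93000$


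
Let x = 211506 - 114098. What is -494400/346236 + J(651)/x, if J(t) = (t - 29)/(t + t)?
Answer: -2612590476317/1829643978624 ≈ -1.4279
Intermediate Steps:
x = 97408
J(t) = (-29 + t)/(2*t) (J(t) = (-29 + t)/((2*t)) = (-29 + t)*(1/(2*t)) = (-29 + t)/(2*t))
-494400/346236 + J(651)/x = -494400/346236 + ((1/2)*(-29 + 651)/651)/97408 = -494400*1/346236 + ((1/2)*(1/651)*622)*(1/97408) = -41200/28853 + (311/651)*(1/97408) = -41200/28853 + 311/63412608 = -2612590476317/1829643978624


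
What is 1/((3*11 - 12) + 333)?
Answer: 1/354 ≈ 0.0028249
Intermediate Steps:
1/((3*11 - 12) + 333) = 1/((33 - 12) + 333) = 1/(21 + 333) = 1/354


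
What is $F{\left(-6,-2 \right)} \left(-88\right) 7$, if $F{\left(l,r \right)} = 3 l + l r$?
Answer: $3696$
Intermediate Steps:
$F{\left(-6,-2 \right)} \left(-88\right) 7 = - 6 \left(3 - 2\right) \left(-88\right) 7 = \left(-6\right) 1 \left(-88\right) 7 = \left(-6\right) \left(-88\right) 7 = 528 \cdot 7 = 3696$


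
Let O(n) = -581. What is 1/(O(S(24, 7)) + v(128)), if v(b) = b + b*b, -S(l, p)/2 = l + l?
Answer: 1/15931 ≈ 6.2771e-5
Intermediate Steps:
S(l, p) = -4*l (S(l, p) = -2*(l + l) = -4*l)
v(b) = b + b²
1/(O(S(24, 7)) + v(128)) = 1/(-581 + 128*(1 + 128)) = 1/(-581 + 128*129) = 1/(-581 + 16512) = 1/15931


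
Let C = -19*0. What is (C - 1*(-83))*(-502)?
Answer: -41666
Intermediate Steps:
C = 0
(C - 1*(-83))*(-502) = (0 - 1*(-83))*(-502) = (0 + 83)*(-502) = 83*(-502) = -41666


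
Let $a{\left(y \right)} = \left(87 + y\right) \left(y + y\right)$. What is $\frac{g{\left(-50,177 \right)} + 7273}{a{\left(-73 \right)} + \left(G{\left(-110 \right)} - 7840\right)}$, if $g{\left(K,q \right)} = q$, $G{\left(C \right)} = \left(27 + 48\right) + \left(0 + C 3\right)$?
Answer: $- \frac{7450}{10139} \approx -0.73479$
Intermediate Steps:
$G{\left(C \right)} = 75 + 3 C$ ($G{\left(C \right)} = 75 + \left(0 + 3 C\right) = 75 + 3 C$)
$a{\left(y \right)} = 2 y \left(87 + y\right)$ ($a{\left(y \right)} = \left(87 + y\right) 2 y = 2 y \left(87 + y\right)$)
$\frac{g{\left(-50,177 \right)} + 7273}{a{\left(-73 \right)} + \left(G{\left(-110 \right)} - 7840\right)} = \frac{177 + 7273}{2 \left(-73\right) \left(87 - 73\right) + \left(\left(75 + 3 \left(-110\right)\right) - 7840\right)} = \frac{7450}{2 \left(-73\right) 14 + \left(\left(75 - 330\right) - 7840\right)} = \frac{7450}{-2044 - 8095} = \frac{7450}{-10139} = 7450 \left(- \frac{1}{10139}\right) = - \frac{7450}{10139}$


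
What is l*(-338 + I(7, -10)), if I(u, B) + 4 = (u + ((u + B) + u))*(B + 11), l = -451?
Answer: 149281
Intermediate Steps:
I(u, B) = -4 + (11 + B)*(B + 3*u) (I(u, B) = -4 + (u + ((u + B) + u))*(B + 11) = -4 + (u + ((B + u) + u))*(11 + B) = -4 + (u + (B + 2*u))*(11 + B) = -4 + (B + 3*u)*(11 + B) = -4 + (11 + B)*(B + 3*u))
l*(-338 + I(7, -10)) = -451*(-338 + (-4 + (-10)² + 11*(-10) + 33*7 + 3*(-10)*7)) = -451*(-338 + (-4 + 100 - 110 + 231 - 210)) = -451*(-338 + 7) = -451*(-331) = 149281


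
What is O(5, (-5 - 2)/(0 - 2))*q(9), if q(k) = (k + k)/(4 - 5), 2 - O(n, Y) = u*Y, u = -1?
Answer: -99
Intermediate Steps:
O(n, Y) = 2 + Y (O(n, Y) = 2 - (-1)*Y = 2 + Y)
q(k) = -2*k (q(k) = (2*k)/(-1) = (2*k)*(-1) = -2*k)
O(5, (-5 - 2)/(0 - 2))*q(9) = (2 + (-5 - 2)/(0 - 2))*(-2*9) = (2 - 7/(-2))*(-18) = (2 - 7*(-½))*(-18) = (2 + 7/2)*(-18) = (11/2)*(-18) = -99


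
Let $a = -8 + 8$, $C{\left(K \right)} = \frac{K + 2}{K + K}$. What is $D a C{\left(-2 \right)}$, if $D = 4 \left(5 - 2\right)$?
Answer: $0$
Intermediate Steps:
$C{\left(K \right)} = \frac{2 + K}{2 K}$
$D = 12$ ($D = 4 \cdot 3 = 12$)
$a = 0$
$D a C{\left(-2 \right)} = 12 \cdot 0 \frac{2 - 2}{2 \left(-2\right)} = 0 \cdot \frac{1}{2} \left(- \frac{1}{2}\right) 0 = 0 \cdot 0 = 0$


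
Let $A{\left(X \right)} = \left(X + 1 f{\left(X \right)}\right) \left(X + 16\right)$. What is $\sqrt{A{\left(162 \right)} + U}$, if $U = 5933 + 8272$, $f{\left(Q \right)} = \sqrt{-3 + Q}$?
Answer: $\sqrt{43041 + 178 \sqrt{159}} \approx 212.8$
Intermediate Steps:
$A{\left(X \right)} = \left(16 + X\right) \left(X + \sqrt{-3 + X}\right)$ ($A{\left(X \right)} = \left(X + 1 \sqrt{-3 + X}\right) \left(X + 16\right) = \left(X + \sqrt{-3 + X}\right) \left(16 + X\right) = \left(16 + X\right) \left(X + \sqrt{-3 + X}\right)$)
$U = 14205$
$\sqrt{A{\left(162 \right)} + U} = \sqrt{\left(162^{2} + 16 \cdot 162 + 16 \sqrt{-3 + 162} + 162 \sqrt{-3 + 162}\right) + 14205} = \sqrt{\left(26244 + 2592 + 16 \sqrt{159} + 162 \sqrt{159}\right) + 14205} = \sqrt{\left(28836 + 178 \sqrt{159}\right) + 14205} = \sqrt{43041 + 178 \sqrt{159}}$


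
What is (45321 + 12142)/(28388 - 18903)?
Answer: 8209/1355 ≈ 6.0583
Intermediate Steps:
(45321 + 12142)/(28388 - 18903) = 57463/9485 = 57463*(1/9485) = 8209/1355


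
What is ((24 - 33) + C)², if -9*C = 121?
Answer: 40804/81 ≈ 503.75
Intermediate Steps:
C = -121/9 (C = -⅑*121 = -121/9 ≈ -13.444)
((24 - 33) + C)² = ((24 - 33) - 121/9)² = (-9 - 121/9)² = (-202/9)² = 40804/81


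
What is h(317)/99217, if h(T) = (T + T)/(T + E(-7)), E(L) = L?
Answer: 317/15378635 ≈ 2.0613e-5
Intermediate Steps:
h(T) = 2*T/(-7 + T) (h(T) = (T + T)/(T - 7) = (2*T)/(-7 + T) = 2*T/(-7 + T))
h(317)/99217 = (2*317/(-7 + 317))/99217 = (2*317/310)*(1/99217) = (2*317*(1/310))*(1/99217) = (317/155)*(1/99217) = 317/15378635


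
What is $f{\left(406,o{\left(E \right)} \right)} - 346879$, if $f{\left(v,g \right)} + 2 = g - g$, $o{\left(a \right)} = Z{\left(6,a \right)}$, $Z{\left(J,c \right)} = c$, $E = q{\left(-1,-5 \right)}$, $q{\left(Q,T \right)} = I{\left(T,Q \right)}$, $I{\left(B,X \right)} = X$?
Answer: $-346881$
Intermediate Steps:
$q{\left(Q,T \right)} = Q$
$E = -1$
$o{\left(a \right)} = a$
$f{\left(v,g \right)} = -2$ ($f{\left(v,g \right)} = -2 + \left(g - g\right) = -2 + 0 = -2$)
$f{\left(406,o{\left(E \right)} \right)} - 346879 = -2 - 346879 = -346881$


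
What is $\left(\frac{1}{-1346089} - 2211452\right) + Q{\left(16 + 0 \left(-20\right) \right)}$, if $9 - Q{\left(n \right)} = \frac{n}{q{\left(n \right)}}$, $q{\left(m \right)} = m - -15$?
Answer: $- \frac{92280793526692}{41728759} \approx -2.2114 \cdot 10^{6}$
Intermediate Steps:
$q{\left(m \right)} = 15 + m$ ($q{\left(m \right)} = m + 15 = 15 + m$)
$Q{\left(n \right)} = 9 - \frac{n}{15 + n}$
$\left(\frac{1}{-1346089} - 2211452\right) + Q{\left(16 + 0 \left(-20\right) \right)} = \left(\frac{1}{-1346089} - 2211452\right) + \frac{135 + 8 \left(16 + 0 \left(-20\right)\right)}{15 + \left(16 + 0 \left(-20\right)\right)} = \left(- \frac{1}{1346089} - 2211452\right) + \frac{135 + 8 \left(16 + 0\right)}{15 + \left(16 + 0\right)} = - \frac{2976811211229}{1346089} + \frac{135 + 8 \cdot 16}{15 + 16} = - \frac{2976811211229}{1346089} + \frac{135 + 128}{31} = - \frac{2976811211229}{1346089} + \frac{1}{31} \cdot 263 = - \frac{2976811211229}{1346089} + \frac{263}{31} = - \frac{92280793526692}{41728759}$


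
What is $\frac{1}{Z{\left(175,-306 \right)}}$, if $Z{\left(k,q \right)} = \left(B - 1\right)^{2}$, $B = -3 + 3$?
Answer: $1$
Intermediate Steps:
$B = 0$
$Z{\left(k,q \right)} = 1$ ($Z{\left(k,q \right)} = \left(0 - 1\right)^{2} = \left(-1\right)^{2} = 1$)
$\frac{1}{Z{\left(175,-306 \right)}} = 1^{-1} = 1$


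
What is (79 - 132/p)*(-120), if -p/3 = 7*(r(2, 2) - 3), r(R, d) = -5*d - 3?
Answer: -66030/7 ≈ -9432.9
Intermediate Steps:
r(R, d) = -3 - 5*d
p = 336 (p = -21*((-3 - 5*2) - 3) = -21*((-3 - 10) - 3) = -21*(-13 - 3) = -21*(-16) = -3*(-112) = 336)
(79 - 132/p)*(-120) = (79 - 132/336)*(-120) = (79 - 132*1/336)*(-120) = (79 - 11/28)*(-120) = (2201/28)*(-120) = -66030/7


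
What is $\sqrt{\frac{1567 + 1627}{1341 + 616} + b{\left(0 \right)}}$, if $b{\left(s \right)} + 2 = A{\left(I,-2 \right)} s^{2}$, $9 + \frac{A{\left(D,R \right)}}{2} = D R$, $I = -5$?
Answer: $\frac{12 i \sqrt{9785}}{1957} \approx 0.60656 i$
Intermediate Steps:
$A{\left(D,R \right)} = -18 + 2 D R$
$b{\left(s \right)} = -2 + 2 s^{2}$ ($b{\left(s \right)} = -2 + \left(-18 + 2 \left(-5\right) \left(-2\right)\right) s^{2} = -2 + \left(-18 + 20\right) s^{2} = -2 + 2 s^{2}$)
$\sqrt{\frac{1567 + 1627}{1341 + 616} + b{\left(0 \right)}} = \sqrt{\frac{1567 + 1627}{1341 + 616} - \left(2 - 2 \cdot 0^{2}\right)} = \sqrt{\frac{3194}{1957} + \left(-2 + 2 \cdot 0\right)} = \sqrt{3194 \cdot \frac{1}{1957} + \left(-2 + 0\right)} = \sqrt{\frac{3194}{1957} - 2} = \sqrt{- \frac{720}{1957}} = \frac{12 i \sqrt{9785}}{1957}$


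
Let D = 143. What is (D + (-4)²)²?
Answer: 25281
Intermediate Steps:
(D + (-4)²)² = (143 + (-4)²)² = (143 + 16)² = 159² = 25281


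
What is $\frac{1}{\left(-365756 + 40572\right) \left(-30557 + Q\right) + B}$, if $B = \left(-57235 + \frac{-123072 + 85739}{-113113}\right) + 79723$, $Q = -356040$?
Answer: $\frac{113113}{14220021306496301} \approx 7.9545 \cdot 10^{-12}$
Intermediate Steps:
$B = \frac{2543722477}{113113}$ ($B = \left(-57235 - - \frac{37333}{113113}\right) + 79723 = \left(-57235 + \frac{37333}{113113}\right) + 79723 = - \frac{6473985222}{113113} + 79723 = \frac{2543722477}{113113} \approx 22488.0$)
$\frac{1}{\left(-365756 + 40572\right) \left(-30557 + Q\right) + B} = \frac{1}{\left(-365756 + 40572\right) \left(-30557 - 356040\right) + \frac{2543722477}{113113}} = \frac{1}{\left(-325184\right) \left(-386597\right) + \frac{2543722477}{113113}} = \frac{1}{125715158848 + \frac{2543722477}{113113}} = \frac{1}{\frac{14220021306496301}{113113}} = \frac{113113}{14220021306496301}$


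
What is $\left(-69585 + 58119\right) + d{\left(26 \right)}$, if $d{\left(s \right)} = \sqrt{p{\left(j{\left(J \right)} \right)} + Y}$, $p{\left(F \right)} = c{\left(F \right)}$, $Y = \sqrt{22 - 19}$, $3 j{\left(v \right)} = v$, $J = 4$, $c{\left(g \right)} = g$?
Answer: $-11466 + \frac{\sqrt{12 + 9 \sqrt{3}}}{3} \approx -11464.0$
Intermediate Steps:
$j{\left(v \right)} = \frac{v}{3}$
$Y = \sqrt{3} \approx 1.732$
$p{\left(F \right)} = F$
$d{\left(s \right)} = \sqrt{\frac{4}{3} + \sqrt{3}}$ ($d{\left(s \right)} = \sqrt{\frac{1}{3} \cdot 4 + \sqrt{3}} = \sqrt{\frac{4}{3} + \sqrt{3}}$)
$\left(-69585 + 58119\right) + d{\left(26 \right)} = \left(-69585 + 58119\right) + \frac{\sqrt{12 + 9 \sqrt{3}}}{3} = -11466 + \frac{\sqrt{12 + 9 \sqrt{3}}}{3}$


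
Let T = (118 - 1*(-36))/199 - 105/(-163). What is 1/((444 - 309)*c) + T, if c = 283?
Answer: 1757347822/1239255585 ≈ 1.4181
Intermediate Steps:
T = 45997/32437 (T = (118 + 36)*(1/199) - 105*(-1/163) = 154*(1/199) + 105/163 = 154/199 + 105/163 = 45997/32437 ≈ 1.4180)
1/((444 - 309)*c) + T = 1/((444 - 309)*283) + 45997/32437 = (1/283)/135 + 45997/32437 = (1/135)*(1/283) + 45997/32437 = 1/38205 + 45997/32437 = 1757347822/1239255585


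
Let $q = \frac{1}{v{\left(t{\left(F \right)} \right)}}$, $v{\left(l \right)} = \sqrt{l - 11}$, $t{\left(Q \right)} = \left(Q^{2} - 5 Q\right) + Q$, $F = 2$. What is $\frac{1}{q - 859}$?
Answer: $- \frac{12885}{11068216} + \frac{i \sqrt{15}}{11068216} \approx -0.0011641 + 3.4992 \cdot 10^{-7} i$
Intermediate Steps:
$t{\left(Q \right)} = Q^{2} - 4 Q$
$v{\left(l \right)} = \sqrt{-11 + l}$
$q = - \frac{i \sqrt{15}}{15}$ ($q = \frac{1}{\sqrt{-11 + 2 \left(-4 + 2\right)}} = \frac{1}{\sqrt{-11 + 2 \left(-2\right)}} = \frac{1}{\sqrt{-11 - 4}} = \frac{1}{\sqrt{-15}} = \frac{1}{i \sqrt{15}} = - \frac{i \sqrt{15}}{15} \approx - 0.2582 i$)
$\frac{1}{q - 859} = \frac{1}{- \frac{i \sqrt{15}}{15} - 859} = \frac{1}{-859 - \frac{i \sqrt{15}}{15}}$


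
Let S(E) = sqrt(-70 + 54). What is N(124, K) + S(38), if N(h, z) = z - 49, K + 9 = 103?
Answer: 45 + 4*I ≈ 45.0 + 4.0*I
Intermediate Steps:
K = 94 (K = -9 + 103 = 94)
N(h, z) = -49 + z
S(E) = 4*I (S(E) = sqrt(-16) = 4*I)
N(124, K) + S(38) = (-49 + 94) + 4*I = 45 + 4*I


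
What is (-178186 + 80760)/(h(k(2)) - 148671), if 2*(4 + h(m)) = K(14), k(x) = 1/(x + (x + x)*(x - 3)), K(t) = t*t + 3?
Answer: 194852/297151 ≈ 0.65573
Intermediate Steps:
K(t) = 3 + t**2 (K(t) = t**2 + 3 = 3 + t**2)
k(x) = 1/(x + 2*x*(-3 + x)) (k(x) = 1/(x + (2*x)*(-3 + x)) = 1/(x + 2*x*(-3 + x)))
h(m) = 191/2 (h(m) = -4 + (3 + 14**2)/2 = -4 + (3 + 196)/2 = -4 + (1/2)*199 = -4 + 199/2 = 191/2)
(-178186 + 80760)/(h(k(2)) - 148671) = (-178186 + 80760)/(191/2 - 148671) = -97426/(-297151/2) = -97426*(-2/297151) = 194852/297151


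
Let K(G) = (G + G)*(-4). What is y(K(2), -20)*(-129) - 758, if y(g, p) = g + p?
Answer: 3886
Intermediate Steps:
K(G) = -8*G (K(G) = (2*G)*(-4) = -8*G)
y(K(2), -20)*(-129) - 758 = (-8*2 - 20)*(-129) - 758 = (-16 - 20)*(-129) - 758 = -36*(-129) - 758 = 4644 - 758 = 3886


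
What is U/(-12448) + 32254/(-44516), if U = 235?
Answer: -102989763/138533792 ≈ -0.74343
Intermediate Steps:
U/(-12448) + 32254/(-44516) = 235/(-12448) + 32254/(-44516) = 235*(-1/12448) + 32254*(-1/44516) = -235/12448 - 16127/22258 = -102989763/138533792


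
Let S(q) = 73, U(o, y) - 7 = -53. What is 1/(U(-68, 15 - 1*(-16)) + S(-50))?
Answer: 1/27 ≈ 0.037037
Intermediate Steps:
U(o, y) = -46 (U(o, y) = 7 - 53 = -46)
1/(U(-68, 15 - 1*(-16)) + S(-50)) = 1/(-46 + 73) = 1/27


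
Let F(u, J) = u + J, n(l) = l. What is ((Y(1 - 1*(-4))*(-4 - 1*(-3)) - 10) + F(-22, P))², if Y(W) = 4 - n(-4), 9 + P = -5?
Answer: 2916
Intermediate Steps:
P = -14 (P = -9 - 5 = -14)
Y(W) = 8 (Y(W) = 4 - 1*(-4) = 4 + 4 = 8)
F(u, J) = J + u
((Y(1 - 1*(-4))*(-4 - 1*(-3)) - 10) + F(-22, P))² = ((8*(-4 - 1*(-3)) - 10) + (-14 - 22))² = ((8*(-4 + 3) - 10) - 36)² = ((8*(-1) - 10) - 36)² = ((-8 - 10) - 36)² = (-18 - 36)² = (-54)² = 2916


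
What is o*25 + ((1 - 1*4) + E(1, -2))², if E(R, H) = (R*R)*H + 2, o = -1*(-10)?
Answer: 259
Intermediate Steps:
o = 10
E(R, H) = 2 + H*R² (E(R, H) = R²*H + 2 = H*R² + 2 = 2 + H*R²)
o*25 + ((1 - 1*4) + E(1, -2))² = 10*25 + ((1 - 1*4) + (2 - 2*1²))² = 250 + ((1 - 4) + (2 - 2*1))² = 250 + (-3 + (2 - 2))² = 250 + (-3 + 0)² = 250 + (-3)² = 250 + 9 = 259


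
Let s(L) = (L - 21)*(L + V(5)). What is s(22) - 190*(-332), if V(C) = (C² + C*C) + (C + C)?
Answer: 63162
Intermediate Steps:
V(C) = 2*C + 2*C² (V(C) = (C² + C²) + 2*C = 2*C² + 2*C = 2*C + 2*C²)
s(L) = (-21 + L)*(60 + L) (s(L) = (L - 21)*(L + 2*5*(1 + 5)) = (-21 + L)*(L + 2*5*6) = (-21 + L)*(L + 60) = (-21 + L)*(60 + L))
s(22) - 190*(-332) = (-1260 + 22² + 39*22) - 190*(-332) = (-1260 + 484 + 858) + 63080 = 82 + 63080 = 63162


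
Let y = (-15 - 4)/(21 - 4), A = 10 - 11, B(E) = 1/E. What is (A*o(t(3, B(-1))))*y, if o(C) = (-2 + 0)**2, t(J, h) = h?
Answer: 76/17 ≈ 4.4706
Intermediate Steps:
B(E) = 1/E
A = -1
o(C) = 4 (o(C) = (-2)**2 = 4)
y = -19/17 ≈ -1.1176
(A*o(t(3, B(-1))))*y = -1*4*(-19/17) = -4*(-19/17) = 76/17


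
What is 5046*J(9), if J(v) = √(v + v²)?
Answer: 15138*√10 ≈ 47871.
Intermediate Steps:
5046*J(9) = 5046*√(9*(1 + 9)) = 5046*√(9*10) = 5046*√90 = 5046*(3*√10) = 15138*√10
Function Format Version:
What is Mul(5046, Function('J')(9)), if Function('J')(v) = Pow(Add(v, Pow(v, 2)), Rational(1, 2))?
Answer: Mul(15138, Pow(10, Rational(1, 2))) ≈ 47871.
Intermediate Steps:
Mul(5046, Function('J')(9)) = Mul(5046, Pow(Mul(9, Add(1, 9)), Rational(1, 2))) = Mul(5046, Pow(Mul(9, 10), Rational(1, 2))) = Mul(5046, Pow(90, Rational(1, 2))) = Mul(5046, Mul(3, Pow(10, Rational(1, 2)))) = Mul(15138, Pow(10, Rational(1, 2)))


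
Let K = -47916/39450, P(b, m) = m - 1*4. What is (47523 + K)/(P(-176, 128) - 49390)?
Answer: -104151913/107974650 ≈ -0.96460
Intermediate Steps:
P(b, m) = -4 + m (P(b, m) = m - 4 = -4 + m)
K = -7986/6575 (K = -47916*1/39450 = -7986/6575 ≈ -1.2146)
(47523 + K)/(P(-176, 128) - 49390) = (47523 - 7986/6575)/((-4 + 128) - 49390) = 312455739/(6575*(124 - 49390)) = (312455739/6575)/(-49266) = (312455739/6575)*(-1/49266) = -104151913/107974650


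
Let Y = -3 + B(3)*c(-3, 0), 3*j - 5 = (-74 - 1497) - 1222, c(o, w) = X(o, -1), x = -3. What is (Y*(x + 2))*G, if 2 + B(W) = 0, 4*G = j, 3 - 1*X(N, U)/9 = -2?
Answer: -21607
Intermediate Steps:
X(N, U) = 45 (X(N, U) = 27 - 9*(-2) = 27 + 18 = 45)
c(o, w) = 45
j = -2788/3 (j = 5/3 + ((-74 - 1497) - 1222)/3 = 5/3 + (-1571 - 1222)/3 = 5/3 + (⅓)*(-2793) = 5/3 - 931 = -2788/3 ≈ -929.33)
G = -697/3 (G = (¼)*(-2788/3) = -697/3 ≈ -232.33)
B(W) = -2 (B(W) = -2 + 0 = -2)
Y = -93 (Y = -3 - 2*45 = -3 - 90 = -93)
(Y*(x + 2))*G = -93*(-3 + 2)*(-697/3) = -93*(-1)*(-697/3) = 93*(-697/3) = -21607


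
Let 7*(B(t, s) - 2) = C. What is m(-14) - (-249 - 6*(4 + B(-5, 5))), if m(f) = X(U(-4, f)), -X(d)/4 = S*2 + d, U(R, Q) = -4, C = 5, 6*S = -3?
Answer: 2165/7 ≈ 309.29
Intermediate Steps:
S = -½ (S = (⅙)*(-3) = -½ ≈ -0.50000)
B(t, s) = 19/7 (B(t, s) = 2 + (⅐)*5 = 2 + 5/7 = 19/7)
X(d) = 4 - 4*d (X(d) = -4*(-½*2 + d) = -4*(-1 + d) = 4 - 4*d)
m(f) = 20 (m(f) = 4 - 4*(-4) = 4 + 16 = 20)
m(-14) - (-249 - 6*(4 + B(-5, 5))) = 20 - (-249 - 6*(4 + 19/7)) = 20 - (-249 - 6*47/7) = 20 - (-249 - 1*282/7) = 20 - (-249 - 282/7) = 20 - 1*(-2025/7) = 20 + 2025/7 = 2165/7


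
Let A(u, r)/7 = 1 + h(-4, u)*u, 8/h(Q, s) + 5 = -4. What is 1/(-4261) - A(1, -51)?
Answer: -29836/38349 ≈ -0.77801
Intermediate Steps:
h(Q, s) = -8/9 (h(Q, s) = 8/(-5 - 4) = 8/(-9) = 8*(-1/9) = -8/9)
A(u, r) = 7 - 56*u/9 (A(u, r) = 7*(1 - 8*u/9) = 7 - 56*u/9)
1/(-4261) - A(1, -51) = 1/(-4261) - (7 - 56/9*1) = -1/4261 - (7 - 56/9) = -1/4261 - 1*7/9 = -1/4261 - 7/9 = -29836/38349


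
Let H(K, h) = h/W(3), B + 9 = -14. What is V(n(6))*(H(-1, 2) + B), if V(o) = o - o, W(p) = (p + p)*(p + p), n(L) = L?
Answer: 0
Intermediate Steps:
W(p) = 4*p² (W(p) = (2*p)*(2*p) = 4*p²)
B = -23 (B = -9 - 14 = -23)
H(K, h) = h/36 (H(K, h) = h/((4*3²)) = h/((4*9)) = h/36)
V(o) = 0
V(n(6))*(H(-1, 2) + B) = 0*((1/36)*2 - 23) = 0*(1/18 - 23) = 0*(-413/18) = 0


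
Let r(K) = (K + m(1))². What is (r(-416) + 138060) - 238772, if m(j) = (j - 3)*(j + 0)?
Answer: 74012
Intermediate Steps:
m(j) = j*(-3 + j) (m(j) = (-3 + j)*j = j*(-3 + j))
r(K) = (-2 + K)² (r(K) = (K + 1*(-3 + 1))² = (K + 1*(-2))² = (K - 2)² = (-2 + K)²)
(r(-416) + 138060) - 238772 = ((-2 - 416)² + 138060) - 238772 = ((-418)² + 138060) - 238772 = (174724 + 138060) - 238772 = 312784 - 238772 = 74012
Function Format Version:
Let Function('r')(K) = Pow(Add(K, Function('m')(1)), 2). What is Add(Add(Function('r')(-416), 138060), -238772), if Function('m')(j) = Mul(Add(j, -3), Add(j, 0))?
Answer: 74012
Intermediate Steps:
Function('m')(j) = Mul(j, Add(-3, j)) (Function('m')(j) = Mul(Add(-3, j), j) = Mul(j, Add(-3, j)))
Function('r')(K) = Pow(Add(-2, K), 2) (Function('r')(K) = Pow(Add(K, Mul(1, Add(-3, 1))), 2) = Pow(Add(K, Mul(1, -2)), 2) = Pow(Add(K, -2), 2) = Pow(Add(-2, K), 2))
Add(Add(Function('r')(-416), 138060), -238772) = Add(Add(Pow(Add(-2, -416), 2), 138060), -238772) = Add(Add(Pow(-418, 2), 138060), -238772) = Add(Add(174724, 138060), -238772) = Add(312784, -238772) = 74012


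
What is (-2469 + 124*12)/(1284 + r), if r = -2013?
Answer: 109/81 ≈ 1.3457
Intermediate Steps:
(-2469 + 124*12)/(1284 + r) = (-2469 + 124*12)/(1284 - 2013) = (-2469 + 1488)/(-729) = -981*(-1/729) = 109/81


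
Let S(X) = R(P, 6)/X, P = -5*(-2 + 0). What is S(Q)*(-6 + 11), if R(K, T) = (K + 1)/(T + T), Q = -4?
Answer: -55/48 ≈ -1.1458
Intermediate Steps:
P = 10 (P = -5*(-2) = 10)
R(K, T) = (1 + K)/(2*T) (R(K, T) = (1 + K)/((2*T)) = (1 + K)*(1/(2*T)) = (1 + K)/(2*T))
S(X) = 11/(12*X) (S(X) = ((1/2)*(1 + 10)/6)/X = ((1/2)*(1/6)*11)/X = 11/(12*X))
S(Q)*(-6 + 11) = ((11/12)/(-4))*(-6 + 11) = ((11/12)*(-1/4))*5 = -11/48*5 = -55/48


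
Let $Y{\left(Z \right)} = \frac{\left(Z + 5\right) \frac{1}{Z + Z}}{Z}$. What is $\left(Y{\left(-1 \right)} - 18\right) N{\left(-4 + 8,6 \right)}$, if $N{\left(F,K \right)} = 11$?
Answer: $-176$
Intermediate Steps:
$Y{\left(Z \right)} = \frac{5 + Z}{2 Z^{2}}$ ($Y{\left(Z \right)} = \frac{\left(5 + Z\right) \frac{1}{2 Z}}{Z} = \frac{\frac{1}{2} \frac{1}{Z} \left(5 + Z\right)}{Z} = \frac{5 + Z}{2 Z^{2}}$)
$\left(Y{\left(-1 \right)} - 18\right) N{\left(-4 + 8,6 \right)} = \left(\frac{5 - 1}{2 \cdot 1} - 18\right) 11 = \left(\frac{1}{2} \cdot 1 \cdot 4 - 18\right) 11 = \left(2 - 18\right) 11 = \left(-16\right) 11 = -176$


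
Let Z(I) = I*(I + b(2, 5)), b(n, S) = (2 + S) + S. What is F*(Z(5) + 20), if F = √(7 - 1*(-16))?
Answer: 105*√23 ≈ 503.56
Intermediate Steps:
b(n, S) = 2 + 2*S
F = √23 (F = √(7 + 16) = √23 ≈ 4.7958)
Z(I) = I*(12 + I) (Z(I) = I*(I + (2 + 2*5)) = I*(I + (2 + 10)) = I*(I + 12) = I*(12 + I))
F*(Z(5) + 20) = √23*(5*(12 + 5) + 20) = √23*(5*17 + 20) = √23*(85 + 20) = √23*105 = 105*√23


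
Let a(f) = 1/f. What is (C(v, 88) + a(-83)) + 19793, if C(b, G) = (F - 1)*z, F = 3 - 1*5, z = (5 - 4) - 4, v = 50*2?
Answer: 1643565/83 ≈ 19802.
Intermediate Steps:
v = 100
z = -3 (z = 1 - 4 = -3)
F = -2 (F = 3 - 5 = -2)
C(b, G) = 9 (C(b, G) = (-2 - 1)*(-3) = -3*(-3) = 9)
(C(v, 88) + a(-83)) + 19793 = (9 + 1/(-83)) + 19793 = (9 - 1/83) + 19793 = 746/83 + 19793 = 1643565/83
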